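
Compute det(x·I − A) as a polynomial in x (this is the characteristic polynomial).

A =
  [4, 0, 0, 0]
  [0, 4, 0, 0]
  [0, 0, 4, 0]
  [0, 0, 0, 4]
x^4 - 16*x^3 + 96*x^2 - 256*x + 256

Expanding det(x·I − A) (e.g. by cofactor expansion or by noting that A is similar to its Jordan form J, which has the same characteristic polynomial as A) gives
  χ_A(x) = x^4 - 16*x^3 + 96*x^2 - 256*x + 256
which factors as (x - 4)^4. The eigenvalues (with algebraic multiplicities) are λ = 4 with multiplicity 4.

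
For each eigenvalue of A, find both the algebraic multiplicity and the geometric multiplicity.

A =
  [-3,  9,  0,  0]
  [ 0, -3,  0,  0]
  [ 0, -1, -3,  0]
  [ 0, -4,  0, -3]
λ = -3: alg = 4, geom = 3

Step 1 — factor the characteristic polynomial to read off the algebraic multiplicities:
  χ_A(x) = (x + 3)^4

Step 2 — compute geometric multiplicities via the rank-nullity identity g(λ) = n − rank(A − λI):
  rank(A − (-3)·I) = 1, so dim ker(A − (-3)·I) = n − 1 = 3

Summary:
  λ = -3: algebraic multiplicity = 4, geometric multiplicity = 3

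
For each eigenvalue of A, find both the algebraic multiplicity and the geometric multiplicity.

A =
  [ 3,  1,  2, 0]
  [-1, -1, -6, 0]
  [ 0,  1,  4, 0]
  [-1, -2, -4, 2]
λ = 2: alg = 4, geom = 2

Step 1 — factor the characteristic polynomial to read off the algebraic multiplicities:
  χ_A(x) = (x - 2)^4

Step 2 — compute geometric multiplicities via the rank-nullity identity g(λ) = n − rank(A − λI):
  rank(A − (2)·I) = 2, so dim ker(A − (2)·I) = n − 2 = 2

Summary:
  λ = 2: algebraic multiplicity = 4, geometric multiplicity = 2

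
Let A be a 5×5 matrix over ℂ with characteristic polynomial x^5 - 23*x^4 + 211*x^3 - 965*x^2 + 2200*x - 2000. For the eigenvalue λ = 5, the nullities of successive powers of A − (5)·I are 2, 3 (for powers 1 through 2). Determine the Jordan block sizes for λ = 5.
Block sizes for λ = 5: [2, 1]

From the dimensions of kernels of powers, the number of Jordan blocks of size at least j is d_j − d_{j−1} where d_j = dim ker(N^j) (with d_0 = 0). Computing the differences gives [2, 1].
The number of blocks of size exactly k is (#blocks of size ≥ k) − (#blocks of size ≥ k + 1), so the partition is: 1 block(s) of size 1, 1 block(s) of size 2.
In nonincreasing order the block sizes are [2, 1].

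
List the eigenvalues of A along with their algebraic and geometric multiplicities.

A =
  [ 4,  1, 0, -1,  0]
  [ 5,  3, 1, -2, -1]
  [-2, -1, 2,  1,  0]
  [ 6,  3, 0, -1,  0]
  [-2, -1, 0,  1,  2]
λ = 2: alg = 5, geom = 3

Step 1 — factor the characteristic polynomial to read off the algebraic multiplicities:
  χ_A(x) = (x - 2)^5

Step 2 — compute geometric multiplicities via the rank-nullity identity g(λ) = n − rank(A − λI):
  rank(A − (2)·I) = 2, so dim ker(A − (2)·I) = n − 2 = 3

Summary:
  λ = 2: algebraic multiplicity = 5, geometric multiplicity = 3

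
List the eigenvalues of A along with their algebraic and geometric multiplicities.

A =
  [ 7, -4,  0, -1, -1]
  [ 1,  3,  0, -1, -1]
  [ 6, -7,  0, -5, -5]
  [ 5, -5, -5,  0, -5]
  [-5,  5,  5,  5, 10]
λ = 0: alg = 1, geom = 1; λ = 5: alg = 4, geom = 2

Step 1 — factor the characteristic polynomial to read off the algebraic multiplicities:
  χ_A(x) = x*(x - 5)^4

Step 2 — compute geometric multiplicities via the rank-nullity identity g(λ) = n − rank(A − λI):
  rank(A − (0)·I) = 4, so dim ker(A − (0)·I) = n − 4 = 1
  rank(A − (5)·I) = 3, so dim ker(A − (5)·I) = n − 3 = 2

Summary:
  λ = 0: algebraic multiplicity = 1, geometric multiplicity = 1
  λ = 5: algebraic multiplicity = 4, geometric multiplicity = 2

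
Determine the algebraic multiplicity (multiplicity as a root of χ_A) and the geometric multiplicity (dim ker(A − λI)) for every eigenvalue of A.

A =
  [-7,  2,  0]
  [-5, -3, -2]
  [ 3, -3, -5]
λ = -5: alg = 3, geom = 1

Step 1 — factor the characteristic polynomial to read off the algebraic multiplicities:
  χ_A(x) = (x + 5)^3

Step 2 — compute geometric multiplicities via the rank-nullity identity g(λ) = n − rank(A − λI):
  rank(A − (-5)·I) = 2, so dim ker(A − (-5)·I) = n − 2 = 1

Summary:
  λ = -5: algebraic multiplicity = 3, geometric multiplicity = 1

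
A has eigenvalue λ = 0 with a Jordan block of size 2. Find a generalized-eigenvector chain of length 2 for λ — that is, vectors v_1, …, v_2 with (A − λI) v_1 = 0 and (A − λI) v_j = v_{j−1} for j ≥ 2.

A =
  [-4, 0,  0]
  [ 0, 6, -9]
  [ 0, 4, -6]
A Jordan chain for λ = 0 of length 2:
v_1 = (0, 6, 4)ᵀ
v_2 = (0, 1, 0)ᵀ

Let N = A − (0)·I. We want v_2 with N^2 v_2 = 0 but N^1 v_2 ≠ 0; then v_{j-1} := N · v_j for j = 2, …, 2.

Pick v_2 = (0, 1, 0)ᵀ.
Then v_1 = N · v_2 = (0, 6, 4)ᵀ.

Sanity check: (A − (0)·I) v_1 = (0, 0, 0)ᵀ = 0. ✓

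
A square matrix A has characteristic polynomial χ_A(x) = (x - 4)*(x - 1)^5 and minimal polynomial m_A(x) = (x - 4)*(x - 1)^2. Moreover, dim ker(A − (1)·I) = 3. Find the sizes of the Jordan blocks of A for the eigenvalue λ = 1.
Block sizes for λ = 1: [2, 2, 1]

Step 1 — from the characteristic polynomial, algebraic multiplicity of λ = 1 is 5. From dim ker(A − (1)·I) = 3, there are exactly 3 Jordan blocks for λ = 1.
Step 2 — from the minimal polynomial, the factor (x − 1)^2 tells us the largest block for λ = 1 has size 2.
Step 3 — with total size 5, 3 blocks, and largest block 2, the block sizes (in nonincreasing order) are [2, 2, 1].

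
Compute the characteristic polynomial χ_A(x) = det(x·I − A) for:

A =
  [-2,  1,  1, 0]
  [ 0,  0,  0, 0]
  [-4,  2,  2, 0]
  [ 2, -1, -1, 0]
x^4

Expanding det(x·I − A) (e.g. by cofactor expansion or by noting that A is similar to its Jordan form J, which has the same characteristic polynomial as A) gives
  χ_A(x) = x^4
which factors as x^4. The eigenvalues (with algebraic multiplicities) are λ = 0 with multiplicity 4.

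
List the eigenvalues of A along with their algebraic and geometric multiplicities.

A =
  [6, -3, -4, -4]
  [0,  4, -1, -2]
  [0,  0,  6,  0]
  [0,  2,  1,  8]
λ = 6: alg = 4, geom = 2

Step 1 — factor the characteristic polynomial to read off the algebraic multiplicities:
  χ_A(x) = (x - 6)^4

Step 2 — compute geometric multiplicities via the rank-nullity identity g(λ) = n − rank(A − λI):
  rank(A − (6)·I) = 2, so dim ker(A − (6)·I) = n − 2 = 2

Summary:
  λ = 6: algebraic multiplicity = 4, geometric multiplicity = 2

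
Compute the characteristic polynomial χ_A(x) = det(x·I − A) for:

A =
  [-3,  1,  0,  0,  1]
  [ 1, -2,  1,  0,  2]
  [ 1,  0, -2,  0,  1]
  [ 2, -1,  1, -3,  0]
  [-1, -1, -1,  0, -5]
x^5 + 15*x^4 + 90*x^3 + 270*x^2 + 405*x + 243

Expanding det(x·I − A) (e.g. by cofactor expansion or by noting that A is similar to its Jordan form J, which has the same characteristic polynomial as A) gives
  χ_A(x) = x^5 + 15*x^4 + 90*x^3 + 270*x^2 + 405*x + 243
which factors as (x + 3)^5. The eigenvalues (with algebraic multiplicities) are λ = -3 with multiplicity 5.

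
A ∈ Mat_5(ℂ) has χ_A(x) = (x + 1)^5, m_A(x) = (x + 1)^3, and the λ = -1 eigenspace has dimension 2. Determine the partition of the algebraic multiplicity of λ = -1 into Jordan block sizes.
Block sizes for λ = -1: [3, 2]

Step 1 — from the characteristic polynomial, algebraic multiplicity of λ = -1 is 5. From dim ker(A − (-1)·I) = 2, there are exactly 2 Jordan blocks for λ = -1.
Step 2 — from the minimal polynomial, the factor (x + 1)^3 tells us the largest block for λ = -1 has size 3.
Step 3 — with total size 5, 2 blocks, and largest block 3, the block sizes (in nonincreasing order) are [3, 2].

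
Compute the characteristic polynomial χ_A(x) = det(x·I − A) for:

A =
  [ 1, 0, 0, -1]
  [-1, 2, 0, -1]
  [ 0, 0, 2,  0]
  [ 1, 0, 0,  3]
x^4 - 8*x^3 + 24*x^2 - 32*x + 16

Expanding det(x·I − A) (e.g. by cofactor expansion or by noting that A is similar to its Jordan form J, which has the same characteristic polynomial as A) gives
  χ_A(x) = x^4 - 8*x^3 + 24*x^2 - 32*x + 16
which factors as (x - 2)^4. The eigenvalues (with algebraic multiplicities) are λ = 2 with multiplicity 4.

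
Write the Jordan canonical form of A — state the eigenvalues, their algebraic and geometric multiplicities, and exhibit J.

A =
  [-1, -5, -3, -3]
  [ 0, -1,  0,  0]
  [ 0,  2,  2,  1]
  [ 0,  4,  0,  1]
J_2(-1) ⊕ J_1(1) ⊕ J_1(2)

The characteristic polynomial is
  det(x·I − A) = x^4 - x^3 - 3*x^2 + x + 2 = (x - 2)*(x - 1)*(x + 1)^2

Eigenvalues and multiplicities (the geometric multiplicity of λ is n − rank(A − λI), which equals the number of Jordan blocks for λ):
  λ = -1: algebraic multiplicity = 2, geometric multiplicity = 1
  λ = 1: algebraic multiplicity = 1, geometric multiplicity = 1
  λ = 2: algebraic multiplicity = 1, geometric multiplicity = 1

Determining the block sizes for each eigenvalue:
  λ = -1: one block (gm = 1), so the single block has size am = 2 → block sizes [2]
  λ = 1: one block (gm = 1), so the single block has size am = 1 → block sizes [1]
  λ = 2: one block (gm = 1), so the single block has size am = 1 → block sizes [1]

Assembling the blocks gives a Jordan form
J =
  [-1,  1, 0, 0]
  [ 0, -1, 0, 0]
  [ 0,  0, 1, 0]
  [ 0,  0, 0, 2]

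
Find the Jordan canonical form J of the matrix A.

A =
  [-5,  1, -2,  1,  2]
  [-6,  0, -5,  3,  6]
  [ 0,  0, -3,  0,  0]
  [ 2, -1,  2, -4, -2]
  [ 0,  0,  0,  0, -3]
J_3(-3) ⊕ J_1(-3) ⊕ J_1(-3)

The characteristic polynomial is
  det(x·I − A) = x^5 + 15*x^4 + 90*x^3 + 270*x^2 + 405*x + 243 = (x + 3)^5

Eigenvalues and multiplicities (the geometric multiplicity of λ is n − rank(A − λI), which equals the number of Jordan blocks for λ):
  λ = -3: algebraic multiplicity = 5, geometric multiplicity = 3

Determining the block sizes for each eigenvalue:
  λ = -3: with am = 5 and gm = 3, the partition is not yet determined (e.g. several partitions of 5 into 3 parts exist). Let N = A − (-3)·I. Computing rank(N^1) = 2, rank(N^2) = 1, rank(N^3) = 0; the number of blocks of size ≥ j is rank(N^{j−1}) − rank(N^j), giving [3, 1, 1]. So we have 1 block(s) of size 3, 2 block(s) of size 1 → block sizes [3, 1, 1]

Assembling the blocks gives a Jordan form
J =
  [-3,  1,  0,  0,  0]
  [ 0, -3,  1,  0,  0]
  [ 0,  0, -3,  0,  0]
  [ 0,  0,  0, -3,  0]
  [ 0,  0,  0,  0, -3]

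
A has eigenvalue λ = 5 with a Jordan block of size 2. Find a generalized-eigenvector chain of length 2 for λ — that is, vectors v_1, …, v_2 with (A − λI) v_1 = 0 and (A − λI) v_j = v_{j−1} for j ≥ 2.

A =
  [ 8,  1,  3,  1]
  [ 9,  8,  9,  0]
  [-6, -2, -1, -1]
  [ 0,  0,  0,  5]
A Jordan chain for λ = 5 of length 2:
v_1 = (3, 9, -6, 0)ᵀ
v_2 = (1, 0, 0, 0)ᵀ

Let N = A − (5)·I. We want v_2 with N^2 v_2 = 0 but N^1 v_2 ≠ 0; then v_{j-1} := N · v_j for j = 2, …, 2.

Pick v_2 = (1, 0, 0, 0)ᵀ.
Then v_1 = N · v_2 = (3, 9, -6, 0)ᵀ.

Sanity check: (A − (5)·I) v_1 = (0, 0, 0, 0)ᵀ = 0. ✓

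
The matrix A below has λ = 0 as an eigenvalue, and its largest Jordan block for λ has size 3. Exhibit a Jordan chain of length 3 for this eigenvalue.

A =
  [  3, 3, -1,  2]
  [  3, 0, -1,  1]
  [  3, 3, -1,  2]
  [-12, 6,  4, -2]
A Jordan chain for λ = 0 of length 3:
v_1 = (-9, -6, -9, 18)ᵀ
v_2 = (3, 3, 3, -12)ᵀ
v_3 = (1, 0, 0, 0)ᵀ

Let N = A − (0)·I. We want v_3 with N^3 v_3 = 0 but N^2 v_3 ≠ 0; then v_{j-1} := N · v_j for j = 3, …, 2.

Pick v_3 = (1, 0, 0, 0)ᵀ.
Then v_2 = N · v_3 = (3, 3, 3, -12)ᵀ.
Then v_1 = N · v_2 = (-9, -6, -9, 18)ᵀ.

Sanity check: (A − (0)·I) v_1 = (0, 0, 0, 0)ᵀ = 0. ✓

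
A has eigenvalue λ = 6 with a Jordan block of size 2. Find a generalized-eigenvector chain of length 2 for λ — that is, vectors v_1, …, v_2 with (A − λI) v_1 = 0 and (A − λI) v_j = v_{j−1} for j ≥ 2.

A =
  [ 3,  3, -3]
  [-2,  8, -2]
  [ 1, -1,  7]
A Jordan chain for λ = 6 of length 2:
v_1 = (-3, -2, 1)ᵀ
v_2 = (1, 0, 0)ᵀ

Let N = A − (6)·I. We want v_2 with N^2 v_2 = 0 but N^1 v_2 ≠ 0; then v_{j-1} := N · v_j for j = 2, …, 2.

Pick v_2 = (1, 0, 0)ᵀ.
Then v_1 = N · v_2 = (-3, -2, 1)ᵀ.

Sanity check: (A − (6)·I) v_1 = (0, 0, 0)ᵀ = 0. ✓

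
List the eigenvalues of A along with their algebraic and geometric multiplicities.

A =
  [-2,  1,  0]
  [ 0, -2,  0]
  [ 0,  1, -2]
λ = -2: alg = 3, geom = 2

Step 1 — factor the characteristic polynomial to read off the algebraic multiplicities:
  χ_A(x) = (x + 2)^3

Step 2 — compute geometric multiplicities via the rank-nullity identity g(λ) = n − rank(A − λI):
  rank(A − (-2)·I) = 1, so dim ker(A − (-2)·I) = n − 1 = 2

Summary:
  λ = -2: algebraic multiplicity = 3, geometric multiplicity = 2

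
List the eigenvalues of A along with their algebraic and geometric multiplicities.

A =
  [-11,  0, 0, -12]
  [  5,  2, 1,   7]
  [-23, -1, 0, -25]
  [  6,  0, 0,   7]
λ = -5: alg = 1, geom = 1; λ = 1: alg = 3, geom = 2

Step 1 — factor the characteristic polynomial to read off the algebraic multiplicities:
  χ_A(x) = (x - 1)^3*(x + 5)

Step 2 — compute geometric multiplicities via the rank-nullity identity g(λ) = n − rank(A − λI):
  rank(A − (-5)·I) = 3, so dim ker(A − (-5)·I) = n − 3 = 1
  rank(A − (1)·I) = 2, so dim ker(A − (1)·I) = n − 2 = 2

Summary:
  λ = -5: algebraic multiplicity = 1, geometric multiplicity = 1
  λ = 1: algebraic multiplicity = 3, geometric multiplicity = 2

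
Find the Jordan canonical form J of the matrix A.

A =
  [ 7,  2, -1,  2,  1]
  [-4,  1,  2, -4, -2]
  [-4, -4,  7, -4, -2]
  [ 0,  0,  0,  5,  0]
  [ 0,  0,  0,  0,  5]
J_2(5) ⊕ J_1(5) ⊕ J_1(5) ⊕ J_1(5)

The characteristic polynomial is
  det(x·I − A) = x^5 - 25*x^4 + 250*x^3 - 1250*x^2 + 3125*x - 3125 = (x - 5)^5

Eigenvalues and multiplicities (the geometric multiplicity of λ is n − rank(A − λI), which equals the number of Jordan blocks for λ):
  λ = 5: algebraic multiplicity = 5, geometric multiplicity = 4

Determining the block sizes for each eigenvalue:
  λ = 5: 4 blocks summing to 5 forces exactly one block of size 2 and the rest size 1 → block sizes [2, 1, 1, 1]

Assembling the blocks gives a Jordan form
J =
  [5, 1, 0, 0, 0]
  [0, 5, 0, 0, 0]
  [0, 0, 5, 0, 0]
  [0, 0, 0, 5, 0]
  [0, 0, 0, 0, 5]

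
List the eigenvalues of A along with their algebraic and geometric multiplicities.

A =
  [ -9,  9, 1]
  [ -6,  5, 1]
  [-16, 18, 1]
λ = -1: alg = 3, geom = 1

Step 1 — factor the characteristic polynomial to read off the algebraic multiplicities:
  χ_A(x) = (x + 1)^3

Step 2 — compute geometric multiplicities via the rank-nullity identity g(λ) = n − rank(A − λI):
  rank(A − (-1)·I) = 2, so dim ker(A − (-1)·I) = n − 2 = 1

Summary:
  λ = -1: algebraic multiplicity = 3, geometric multiplicity = 1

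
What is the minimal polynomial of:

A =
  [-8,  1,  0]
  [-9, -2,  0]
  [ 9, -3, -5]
x^2 + 10*x + 25

The characteristic polynomial is χ_A(x) = (x + 5)^3, so the eigenvalues are known. The minimal polynomial is
  m_A(x) = Π_λ (x − λ)^{k_λ}
where k_λ is the size of the *largest* Jordan block for λ (equivalently, the smallest k with (A − λI)^k v = 0 for every generalised eigenvector v of λ).

  λ = -5: largest Jordan block has size 2, contributing (x + 5)^2

So m_A(x) = (x + 5)^2 = x^2 + 10*x + 25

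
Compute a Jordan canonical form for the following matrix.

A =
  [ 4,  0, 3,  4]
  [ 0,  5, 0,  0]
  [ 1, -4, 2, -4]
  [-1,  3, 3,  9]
J_2(5) ⊕ J_2(5)

The characteristic polynomial is
  det(x·I − A) = x^4 - 20*x^3 + 150*x^2 - 500*x + 625 = (x - 5)^4

Eigenvalues and multiplicities (the geometric multiplicity of λ is n − rank(A − λI), which equals the number of Jordan blocks for λ):
  λ = 5: algebraic multiplicity = 4, geometric multiplicity = 2

Determining the block sizes for each eigenvalue:
  λ = 5: with am = 4 and gm = 2, the partition is not yet determined (e.g. several partitions of 4 into 2 parts exist). Let N = A − (5)·I. Computing rank(N^1) = 2, rank(N^2) = 0; the number of blocks of size ≥ j is rank(N^{j−1}) − rank(N^j), giving [2, 2]. So we have 2 block(s) of size 2 → block sizes [2, 2]

Assembling the blocks gives a Jordan form
J =
  [5, 1, 0, 0]
  [0, 5, 0, 0]
  [0, 0, 5, 1]
  [0, 0, 0, 5]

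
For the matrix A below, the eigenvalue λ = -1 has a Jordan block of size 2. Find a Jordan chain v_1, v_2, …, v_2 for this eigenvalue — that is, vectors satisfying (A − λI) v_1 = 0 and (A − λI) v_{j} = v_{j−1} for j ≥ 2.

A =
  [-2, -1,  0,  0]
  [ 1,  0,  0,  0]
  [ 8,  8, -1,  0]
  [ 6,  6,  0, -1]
A Jordan chain for λ = -1 of length 2:
v_1 = (-1, 1, 8, 6)ᵀ
v_2 = (1, 0, 0, 0)ᵀ

Let N = A − (-1)·I. We want v_2 with N^2 v_2 = 0 but N^1 v_2 ≠ 0; then v_{j-1} := N · v_j for j = 2, …, 2.

Pick v_2 = (1, 0, 0, 0)ᵀ.
Then v_1 = N · v_2 = (-1, 1, 8, 6)ᵀ.

Sanity check: (A − (-1)·I) v_1 = (0, 0, 0, 0)ᵀ = 0. ✓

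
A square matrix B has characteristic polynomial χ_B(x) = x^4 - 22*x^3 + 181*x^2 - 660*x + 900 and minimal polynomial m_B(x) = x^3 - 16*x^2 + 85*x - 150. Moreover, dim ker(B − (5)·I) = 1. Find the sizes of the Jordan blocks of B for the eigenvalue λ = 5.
Block sizes for λ = 5: [2]

Step 1 — from the characteristic polynomial, algebraic multiplicity of λ = 5 is 2. From dim ker(B − (5)·I) = 1, there are exactly 1 Jordan blocks for λ = 5.
Step 2 — from the minimal polynomial, the factor (x − 5)^2 tells us the largest block for λ = 5 has size 2.
Step 3 — with total size 2, 1 blocks, and largest block 2, the block sizes (in nonincreasing order) are [2].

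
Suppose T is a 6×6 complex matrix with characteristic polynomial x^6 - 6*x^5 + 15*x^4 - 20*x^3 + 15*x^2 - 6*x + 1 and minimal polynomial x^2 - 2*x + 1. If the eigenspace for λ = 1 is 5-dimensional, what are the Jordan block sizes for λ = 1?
Block sizes for λ = 1: [2, 1, 1, 1, 1]

Step 1 — from the characteristic polynomial, algebraic multiplicity of λ = 1 is 6. From dim ker(T − (1)·I) = 5, there are exactly 5 Jordan blocks for λ = 1.
Step 2 — from the minimal polynomial, the factor (x − 1)^2 tells us the largest block for λ = 1 has size 2.
Step 3 — with total size 6, 5 blocks, and largest block 2, the block sizes (in nonincreasing order) are [2, 1, 1, 1, 1].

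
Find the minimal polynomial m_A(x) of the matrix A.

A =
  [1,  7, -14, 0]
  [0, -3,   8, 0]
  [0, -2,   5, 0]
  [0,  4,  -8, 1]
x^2 - 2*x + 1

The characteristic polynomial is χ_A(x) = (x - 1)^4, so the eigenvalues are known. The minimal polynomial is
  m_A(x) = Π_λ (x − λ)^{k_λ}
where k_λ is the size of the *largest* Jordan block for λ (equivalently, the smallest k with (A − λI)^k v = 0 for every generalised eigenvector v of λ).

  λ = 1: largest Jordan block has size 2, contributing (x − 1)^2

So m_A(x) = (x - 1)^2 = x^2 - 2*x + 1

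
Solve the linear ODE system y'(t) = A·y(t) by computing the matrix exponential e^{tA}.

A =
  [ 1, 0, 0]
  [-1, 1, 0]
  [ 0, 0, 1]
e^{tA} =
  [exp(t), 0, 0]
  [-t*exp(t), exp(t), 0]
  [0, 0, exp(t)]

Strategy: write A = P · J · P⁻¹ where J is a Jordan canonical form, so e^{tA} = P · e^{tJ} · P⁻¹, and e^{tJ} can be computed block-by-block.

A has Jordan form
J =
  [1, 1, 0]
  [0, 1, 0]
  [0, 0, 1]
(up to reordering of blocks).

Per-block formulas:
  For a 2×2 Jordan block J_2(1): exp(t · J_2(1)) = e^(1t)·(I + t·N), where N is the 2×2 nilpotent shift.
  For a 1×1 block at λ = 1: exp(t · [1]) = [e^(1t)].

After assembling e^{tJ} and conjugating by P, we get:

e^{tA} =
  [exp(t), 0, 0]
  [-t*exp(t), exp(t), 0]
  [0, 0, exp(t)]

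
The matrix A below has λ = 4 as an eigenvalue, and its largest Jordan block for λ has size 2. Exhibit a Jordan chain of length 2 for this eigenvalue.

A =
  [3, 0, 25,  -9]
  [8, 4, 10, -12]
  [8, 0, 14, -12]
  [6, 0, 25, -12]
A Jordan chain for λ = 4 of length 2:
v_1 = (25, 10, 10, 25)ᵀ
v_2 = (0, 0, 1, 0)ᵀ

Let N = A − (4)·I. We want v_2 with N^2 v_2 = 0 but N^1 v_2 ≠ 0; then v_{j-1} := N · v_j for j = 2, …, 2.

Pick v_2 = (0, 0, 1, 0)ᵀ.
Then v_1 = N · v_2 = (25, 10, 10, 25)ᵀ.

Sanity check: (A − (4)·I) v_1 = (0, 0, 0, 0)ᵀ = 0. ✓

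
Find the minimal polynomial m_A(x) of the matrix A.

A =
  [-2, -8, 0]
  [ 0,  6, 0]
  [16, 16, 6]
x^2 - 4*x - 12

The characteristic polynomial is χ_A(x) = (x - 6)^2*(x + 2), so the eigenvalues are known. The minimal polynomial is
  m_A(x) = Π_λ (x − λ)^{k_λ}
where k_λ is the size of the *largest* Jordan block for λ (equivalently, the smallest k with (A − λI)^k v = 0 for every generalised eigenvector v of λ).

  λ = -2: largest Jordan block has size 1, contributing (x + 2)
  λ = 6: largest Jordan block has size 1, contributing (x − 6)

So m_A(x) = (x - 6)*(x + 2) = x^2 - 4*x - 12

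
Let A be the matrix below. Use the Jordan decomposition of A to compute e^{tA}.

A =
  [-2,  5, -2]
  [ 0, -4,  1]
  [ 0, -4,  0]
e^{tA} =
  [exp(-2*t), -t^2*exp(-2*t) + 5*t*exp(-2*t), t^2*exp(-2*t)/2 - 2*t*exp(-2*t)]
  [0, -2*t*exp(-2*t) + exp(-2*t), t*exp(-2*t)]
  [0, -4*t*exp(-2*t), 2*t*exp(-2*t) + exp(-2*t)]

Strategy: write A = P · J · P⁻¹ where J is a Jordan canonical form, so e^{tA} = P · e^{tJ} · P⁻¹, and e^{tJ} can be computed block-by-block.

A has Jordan form
J =
  [-2,  1,  0]
  [ 0, -2,  1]
  [ 0,  0, -2]
(up to reordering of blocks).

Per-block formulas:
  For a 3×3 Jordan block J_3(-2): exp(t · J_3(-2)) = e^(-2t)·(I + t·N + (t^2/2)·N^2), where N is the 3×3 nilpotent shift.

After assembling e^{tJ} and conjugating by P, we get:

e^{tA} =
  [exp(-2*t), -t^2*exp(-2*t) + 5*t*exp(-2*t), t^2*exp(-2*t)/2 - 2*t*exp(-2*t)]
  [0, -2*t*exp(-2*t) + exp(-2*t), t*exp(-2*t)]
  [0, -4*t*exp(-2*t), 2*t*exp(-2*t) + exp(-2*t)]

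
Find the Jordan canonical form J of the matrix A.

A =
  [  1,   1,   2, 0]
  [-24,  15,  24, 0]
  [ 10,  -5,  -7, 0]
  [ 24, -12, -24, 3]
J_2(3) ⊕ J_1(3) ⊕ J_1(3)

The characteristic polynomial is
  det(x·I − A) = x^4 - 12*x^3 + 54*x^2 - 108*x + 81 = (x - 3)^4

Eigenvalues and multiplicities (the geometric multiplicity of λ is n − rank(A − λI), which equals the number of Jordan blocks for λ):
  λ = 3: algebraic multiplicity = 4, geometric multiplicity = 3

Determining the block sizes for each eigenvalue:
  λ = 3: 3 blocks summing to 4 forces exactly one block of size 2 and the rest size 1 → block sizes [2, 1, 1]

Assembling the blocks gives a Jordan form
J =
  [3, 1, 0, 0]
  [0, 3, 0, 0]
  [0, 0, 3, 0]
  [0, 0, 0, 3]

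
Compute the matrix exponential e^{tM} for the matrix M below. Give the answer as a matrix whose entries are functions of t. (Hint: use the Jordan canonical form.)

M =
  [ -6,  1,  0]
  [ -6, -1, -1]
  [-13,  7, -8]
e^{tM} =
  [-5*t^2*exp(-5*t)/2 - t*exp(-5*t) + exp(-5*t), 3*t^2*exp(-5*t)/2 + t*exp(-5*t), -t^2*exp(-5*t)/2]
  [-5*t^2*exp(-5*t)/2 - 6*t*exp(-5*t), 3*t^2*exp(-5*t)/2 + 4*t*exp(-5*t) + exp(-5*t), -t^2*exp(-5*t)/2 - t*exp(-5*t)]
  [5*t^2*exp(-5*t) - 13*t*exp(-5*t), -3*t^2*exp(-5*t) + 7*t*exp(-5*t), t^2*exp(-5*t) - 3*t*exp(-5*t) + exp(-5*t)]

Strategy: write M = P · J · P⁻¹ where J is a Jordan canonical form, so e^{tM} = P · e^{tJ} · P⁻¹, and e^{tJ} can be computed block-by-block.

M has Jordan form
J =
  [-5,  1,  0]
  [ 0, -5,  1]
  [ 0,  0, -5]
(up to reordering of blocks).

Per-block formulas:
  For a 3×3 Jordan block J_3(-5): exp(t · J_3(-5)) = e^(-5t)·(I + t·N + (t^2/2)·N^2), where N is the 3×3 nilpotent shift.

After assembling e^{tJ} and conjugating by P, we get:

e^{tM} =
  [-5*t^2*exp(-5*t)/2 - t*exp(-5*t) + exp(-5*t), 3*t^2*exp(-5*t)/2 + t*exp(-5*t), -t^2*exp(-5*t)/2]
  [-5*t^2*exp(-5*t)/2 - 6*t*exp(-5*t), 3*t^2*exp(-5*t)/2 + 4*t*exp(-5*t) + exp(-5*t), -t^2*exp(-5*t)/2 - t*exp(-5*t)]
  [5*t^2*exp(-5*t) - 13*t*exp(-5*t), -3*t^2*exp(-5*t) + 7*t*exp(-5*t), t^2*exp(-5*t) - 3*t*exp(-5*t) + exp(-5*t)]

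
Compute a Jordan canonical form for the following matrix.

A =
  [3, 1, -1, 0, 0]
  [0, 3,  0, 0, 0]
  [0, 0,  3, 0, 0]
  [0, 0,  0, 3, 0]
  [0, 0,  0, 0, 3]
J_2(3) ⊕ J_1(3) ⊕ J_1(3) ⊕ J_1(3)

The characteristic polynomial is
  det(x·I − A) = x^5 - 15*x^4 + 90*x^3 - 270*x^2 + 405*x - 243 = (x - 3)^5

Eigenvalues and multiplicities (the geometric multiplicity of λ is n − rank(A − λI), which equals the number of Jordan blocks for λ):
  λ = 3: algebraic multiplicity = 5, geometric multiplicity = 4

Determining the block sizes for each eigenvalue:
  λ = 3: 4 blocks summing to 5 forces exactly one block of size 2 and the rest size 1 → block sizes [2, 1, 1, 1]

Assembling the blocks gives a Jordan form
J =
  [3, 1, 0, 0, 0]
  [0, 3, 0, 0, 0]
  [0, 0, 3, 0, 0]
  [0, 0, 0, 3, 0]
  [0, 0, 0, 0, 3]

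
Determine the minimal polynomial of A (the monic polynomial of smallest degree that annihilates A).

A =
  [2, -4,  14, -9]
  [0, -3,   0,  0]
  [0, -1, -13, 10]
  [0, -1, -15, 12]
x^4 + 2*x^3 - 11*x^2 - 12*x + 36

The characteristic polynomial is χ_A(x) = (x - 2)^2*(x + 3)^2, so the eigenvalues are known. The minimal polynomial is
  m_A(x) = Π_λ (x − λ)^{k_λ}
where k_λ is the size of the *largest* Jordan block for λ (equivalently, the smallest k with (A − λI)^k v = 0 for every generalised eigenvector v of λ).

  λ = -3: largest Jordan block has size 2, contributing (x + 3)^2
  λ = 2: largest Jordan block has size 2, contributing (x − 2)^2

So m_A(x) = (x - 2)^2*(x + 3)^2 = x^4 + 2*x^3 - 11*x^2 - 12*x + 36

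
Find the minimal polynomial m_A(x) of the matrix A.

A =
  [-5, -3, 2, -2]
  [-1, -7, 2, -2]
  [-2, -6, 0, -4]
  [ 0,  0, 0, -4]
x^2 + 8*x + 16

The characteristic polynomial is χ_A(x) = (x + 4)^4, so the eigenvalues are known. The minimal polynomial is
  m_A(x) = Π_λ (x − λ)^{k_λ}
where k_λ is the size of the *largest* Jordan block for λ (equivalently, the smallest k with (A − λI)^k v = 0 for every generalised eigenvector v of λ).

  λ = -4: largest Jordan block has size 2, contributing (x + 4)^2

So m_A(x) = (x + 4)^2 = x^2 + 8*x + 16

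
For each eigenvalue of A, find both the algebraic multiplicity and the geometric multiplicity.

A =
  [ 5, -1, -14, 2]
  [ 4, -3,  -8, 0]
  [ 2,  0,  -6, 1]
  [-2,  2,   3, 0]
λ = -1: alg = 4, geom = 2

Step 1 — factor the characteristic polynomial to read off the algebraic multiplicities:
  χ_A(x) = (x + 1)^4

Step 2 — compute geometric multiplicities via the rank-nullity identity g(λ) = n − rank(A − λI):
  rank(A − (-1)·I) = 2, so dim ker(A − (-1)·I) = n − 2 = 2

Summary:
  λ = -1: algebraic multiplicity = 4, geometric multiplicity = 2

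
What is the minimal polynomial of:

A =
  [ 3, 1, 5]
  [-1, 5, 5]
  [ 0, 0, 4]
x^2 - 8*x + 16

The characteristic polynomial is χ_A(x) = (x - 4)^3, so the eigenvalues are known. The minimal polynomial is
  m_A(x) = Π_λ (x − λ)^{k_λ}
where k_λ is the size of the *largest* Jordan block for λ (equivalently, the smallest k with (A − λI)^k v = 0 for every generalised eigenvector v of λ).

  λ = 4: largest Jordan block has size 2, contributing (x − 4)^2

So m_A(x) = (x - 4)^2 = x^2 - 8*x + 16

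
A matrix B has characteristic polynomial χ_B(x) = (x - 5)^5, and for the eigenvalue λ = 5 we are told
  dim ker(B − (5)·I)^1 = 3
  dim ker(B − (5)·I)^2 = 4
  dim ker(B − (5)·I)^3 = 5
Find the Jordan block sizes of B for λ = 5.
Block sizes for λ = 5: [3, 1, 1]

From the dimensions of kernels of powers, the number of Jordan blocks of size at least j is d_j − d_{j−1} where d_j = dim ker(N^j) (with d_0 = 0). Computing the differences gives [3, 1, 1].
The number of blocks of size exactly k is (#blocks of size ≥ k) − (#blocks of size ≥ k + 1), so the partition is: 2 block(s) of size 1, 1 block(s) of size 3.
In nonincreasing order the block sizes are [3, 1, 1].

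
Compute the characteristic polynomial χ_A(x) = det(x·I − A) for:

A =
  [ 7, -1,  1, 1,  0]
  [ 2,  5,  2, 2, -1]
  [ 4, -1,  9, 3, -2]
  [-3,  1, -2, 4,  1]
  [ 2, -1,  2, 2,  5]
x^5 - 30*x^4 + 360*x^3 - 2160*x^2 + 6480*x - 7776

Expanding det(x·I − A) (e.g. by cofactor expansion or by noting that A is similar to its Jordan form J, which has the same characteristic polynomial as A) gives
  χ_A(x) = x^5 - 30*x^4 + 360*x^3 - 2160*x^2 + 6480*x - 7776
which factors as (x - 6)^5. The eigenvalues (with algebraic multiplicities) are λ = 6 with multiplicity 5.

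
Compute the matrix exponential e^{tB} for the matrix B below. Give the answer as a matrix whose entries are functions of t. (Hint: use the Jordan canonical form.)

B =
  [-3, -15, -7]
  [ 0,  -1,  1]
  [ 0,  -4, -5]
e^{tB} =
  [exp(-3*t), -t^2*exp(-3*t) - 15*t*exp(-3*t), -t^2*exp(-3*t)/2 - 7*t*exp(-3*t)]
  [0, 2*t*exp(-3*t) + exp(-3*t), t*exp(-3*t)]
  [0, -4*t*exp(-3*t), -2*t*exp(-3*t) + exp(-3*t)]

Strategy: write B = P · J · P⁻¹ where J is a Jordan canonical form, so e^{tB} = P · e^{tJ} · P⁻¹, and e^{tJ} can be computed block-by-block.

B has Jordan form
J =
  [-3,  1,  0]
  [ 0, -3,  1]
  [ 0,  0, -3]
(up to reordering of blocks).

Per-block formulas:
  For a 3×3 Jordan block J_3(-3): exp(t · J_3(-3)) = e^(-3t)·(I + t·N + (t^2/2)·N^2), where N is the 3×3 nilpotent shift.

After assembling e^{tJ} and conjugating by P, we get:

e^{tB} =
  [exp(-3*t), -t^2*exp(-3*t) - 15*t*exp(-3*t), -t^2*exp(-3*t)/2 - 7*t*exp(-3*t)]
  [0, 2*t*exp(-3*t) + exp(-3*t), t*exp(-3*t)]
  [0, -4*t*exp(-3*t), -2*t*exp(-3*t) + exp(-3*t)]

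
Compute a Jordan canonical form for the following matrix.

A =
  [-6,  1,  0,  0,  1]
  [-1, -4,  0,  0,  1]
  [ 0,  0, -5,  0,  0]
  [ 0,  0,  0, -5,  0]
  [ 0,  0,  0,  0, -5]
J_2(-5) ⊕ J_1(-5) ⊕ J_1(-5) ⊕ J_1(-5)

The characteristic polynomial is
  det(x·I − A) = x^5 + 25*x^4 + 250*x^3 + 1250*x^2 + 3125*x + 3125 = (x + 5)^5

Eigenvalues and multiplicities (the geometric multiplicity of λ is n − rank(A − λI), which equals the number of Jordan blocks for λ):
  λ = -5: algebraic multiplicity = 5, geometric multiplicity = 4

Determining the block sizes for each eigenvalue:
  λ = -5: 4 blocks summing to 5 forces exactly one block of size 2 and the rest size 1 → block sizes [2, 1, 1, 1]

Assembling the blocks gives a Jordan form
J =
  [-5,  1,  0,  0,  0]
  [ 0, -5,  0,  0,  0]
  [ 0,  0, -5,  0,  0]
  [ 0,  0,  0, -5,  0]
  [ 0,  0,  0,  0, -5]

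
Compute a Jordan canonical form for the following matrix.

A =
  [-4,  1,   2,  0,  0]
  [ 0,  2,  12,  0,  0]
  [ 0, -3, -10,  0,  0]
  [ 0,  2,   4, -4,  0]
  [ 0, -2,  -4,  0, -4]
J_2(-4) ⊕ J_1(-4) ⊕ J_1(-4) ⊕ J_1(-4)

The characteristic polynomial is
  det(x·I − A) = x^5 + 20*x^4 + 160*x^3 + 640*x^2 + 1280*x + 1024 = (x + 4)^5

Eigenvalues and multiplicities (the geometric multiplicity of λ is n − rank(A − λI), which equals the number of Jordan blocks for λ):
  λ = -4: algebraic multiplicity = 5, geometric multiplicity = 4

Determining the block sizes for each eigenvalue:
  λ = -4: 4 blocks summing to 5 forces exactly one block of size 2 and the rest size 1 → block sizes [2, 1, 1, 1]

Assembling the blocks gives a Jordan form
J =
  [-4,  1,  0,  0,  0]
  [ 0, -4,  0,  0,  0]
  [ 0,  0, -4,  0,  0]
  [ 0,  0,  0, -4,  0]
  [ 0,  0,  0,  0, -4]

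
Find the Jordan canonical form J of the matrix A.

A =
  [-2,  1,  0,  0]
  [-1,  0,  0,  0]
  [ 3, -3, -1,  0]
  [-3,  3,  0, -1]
J_2(-1) ⊕ J_1(-1) ⊕ J_1(-1)

The characteristic polynomial is
  det(x·I − A) = x^4 + 4*x^3 + 6*x^2 + 4*x + 1 = (x + 1)^4

Eigenvalues and multiplicities (the geometric multiplicity of λ is n − rank(A − λI), which equals the number of Jordan blocks for λ):
  λ = -1: algebraic multiplicity = 4, geometric multiplicity = 3

Determining the block sizes for each eigenvalue:
  λ = -1: 3 blocks summing to 4 forces exactly one block of size 2 and the rest size 1 → block sizes [2, 1, 1]

Assembling the blocks gives a Jordan form
J =
  [-1,  1,  0,  0]
  [ 0, -1,  0,  0]
  [ 0,  0, -1,  0]
  [ 0,  0,  0, -1]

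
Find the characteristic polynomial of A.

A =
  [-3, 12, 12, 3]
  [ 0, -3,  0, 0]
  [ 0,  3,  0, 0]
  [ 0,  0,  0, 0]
x^4 + 6*x^3 + 9*x^2

Expanding det(x·I − A) (e.g. by cofactor expansion or by noting that A is similar to its Jordan form J, which has the same characteristic polynomial as A) gives
  χ_A(x) = x^4 + 6*x^3 + 9*x^2
which factors as x^2*(x + 3)^2. The eigenvalues (with algebraic multiplicities) are λ = -3 with multiplicity 2, λ = 0 with multiplicity 2.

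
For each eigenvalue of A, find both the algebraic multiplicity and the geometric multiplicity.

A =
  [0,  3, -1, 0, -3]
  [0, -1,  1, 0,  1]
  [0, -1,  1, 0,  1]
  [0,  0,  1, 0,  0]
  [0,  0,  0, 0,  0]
λ = 0: alg = 5, geom = 3

Step 1 — factor the characteristic polynomial to read off the algebraic multiplicities:
  χ_A(x) = x^5

Step 2 — compute geometric multiplicities via the rank-nullity identity g(λ) = n − rank(A − λI):
  rank(A − (0)·I) = 2, so dim ker(A − (0)·I) = n − 2 = 3

Summary:
  λ = 0: algebraic multiplicity = 5, geometric multiplicity = 3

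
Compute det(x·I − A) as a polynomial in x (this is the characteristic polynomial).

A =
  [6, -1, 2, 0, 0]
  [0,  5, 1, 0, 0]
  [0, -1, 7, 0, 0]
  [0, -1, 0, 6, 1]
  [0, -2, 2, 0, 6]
x^5 - 30*x^4 + 360*x^3 - 2160*x^2 + 6480*x - 7776

Expanding det(x·I − A) (e.g. by cofactor expansion or by noting that A is similar to its Jordan form J, which has the same characteristic polynomial as A) gives
  χ_A(x) = x^5 - 30*x^4 + 360*x^3 - 2160*x^2 + 6480*x - 7776
which factors as (x - 6)^5. The eigenvalues (with algebraic multiplicities) are λ = 6 with multiplicity 5.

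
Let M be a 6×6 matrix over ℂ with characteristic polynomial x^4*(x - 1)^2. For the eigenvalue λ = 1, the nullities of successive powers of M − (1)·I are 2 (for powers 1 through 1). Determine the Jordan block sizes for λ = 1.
Block sizes for λ = 1: [1, 1]

From the dimensions of kernels of powers, the number of Jordan blocks of size at least j is d_j − d_{j−1} where d_j = dim ker(N^j) (with d_0 = 0). Computing the differences gives [2].
The number of blocks of size exactly k is (#blocks of size ≥ k) − (#blocks of size ≥ k + 1), so the partition is: 2 block(s) of size 1.
In nonincreasing order the block sizes are [1, 1].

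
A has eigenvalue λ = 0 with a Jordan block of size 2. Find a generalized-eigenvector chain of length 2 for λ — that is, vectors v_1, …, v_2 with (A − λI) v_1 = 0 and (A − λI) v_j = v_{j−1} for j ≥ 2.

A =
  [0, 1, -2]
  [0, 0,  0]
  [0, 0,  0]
A Jordan chain for λ = 0 of length 2:
v_1 = (1, 0, 0)ᵀ
v_2 = (0, 1, 0)ᵀ

Let N = A − (0)·I. We want v_2 with N^2 v_2 = 0 but N^1 v_2 ≠ 0; then v_{j-1} := N · v_j for j = 2, …, 2.

Pick v_2 = (0, 1, 0)ᵀ.
Then v_1 = N · v_2 = (1, 0, 0)ᵀ.

Sanity check: (A − (0)·I) v_1 = (0, 0, 0)ᵀ = 0. ✓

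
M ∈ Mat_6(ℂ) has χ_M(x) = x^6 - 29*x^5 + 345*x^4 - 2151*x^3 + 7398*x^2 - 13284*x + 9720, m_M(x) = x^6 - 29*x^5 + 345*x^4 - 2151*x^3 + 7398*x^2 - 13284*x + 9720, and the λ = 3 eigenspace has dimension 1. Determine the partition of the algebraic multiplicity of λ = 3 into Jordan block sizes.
Block sizes for λ = 3: [2]

Step 1 — from the characteristic polynomial, algebraic multiplicity of λ = 3 is 2. From dim ker(M − (3)·I) = 1, there are exactly 1 Jordan blocks for λ = 3.
Step 2 — from the minimal polynomial, the factor (x − 3)^2 tells us the largest block for λ = 3 has size 2.
Step 3 — with total size 2, 1 blocks, and largest block 2, the block sizes (in nonincreasing order) are [2].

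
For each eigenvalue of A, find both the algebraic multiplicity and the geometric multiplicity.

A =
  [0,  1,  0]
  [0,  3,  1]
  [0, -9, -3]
λ = 0: alg = 3, geom = 1

Step 1 — factor the characteristic polynomial to read off the algebraic multiplicities:
  χ_A(x) = x^3

Step 2 — compute geometric multiplicities via the rank-nullity identity g(λ) = n − rank(A − λI):
  rank(A − (0)·I) = 2, so dim ker(A − (0)·I) = n − 2 = 1

Summary:
  λ = 0: algebraic multiplicity = 3, geometric multiplicity = 1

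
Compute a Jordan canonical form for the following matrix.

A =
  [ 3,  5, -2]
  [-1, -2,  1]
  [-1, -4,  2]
J_3(1)

The characteristic polynomial is
  det(x·I − A) = x^3 - 3*x^2 + 3*x - 1 = (x - 1)^3

Eigenvalues and multiplicities (the geometric multiplicity of λ is n − rank(A − λI), which equals the number of Jordan blocks for λ):
  λ = 1: algebraic multiplicity = 3, geometric multiplicity = 1

Determining the block sizes for each eigenvalue:
  λ = 1: one block (gm = 1), so the single block has size am = 3 → block sizes [3]

Assembling the blocks gives a Jordan form
J =
  [1, 1, 0]
  [0, 1, 1]
  [0, 0, 1]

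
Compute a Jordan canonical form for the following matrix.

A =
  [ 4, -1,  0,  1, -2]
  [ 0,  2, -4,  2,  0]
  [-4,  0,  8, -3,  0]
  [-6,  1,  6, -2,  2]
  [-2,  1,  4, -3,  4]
J_1(2) ⊕ J_1(2) ⊕ J_3(4)

The characteristic polynomial is
  det(x·I − A) = x^5 - 16*x^4 + 100*x^3 - 304*x^2 + 448*x - 256 = (x - 4)^3*(x - 2)^2

Eigenvalues and multiplicities (the geometric multiplicity of λ is n − rank(A − λI), which equals the number of Jordan blocks for λ):
  λ = 2: algebraic multiplicity = 2, geometric multiplicity = 2
  λ = 4: algebraic multiplicity = 3, geometric multiplicity = 1

Determining the block sizes for each eigenvalue:
  λ = 2: gm = am = 2, so every block has size 1 → block sizes [1, 1]
  λ = 4: one block (gm = 1), so the single block has size am = 3 → block sizes [3]

Assembling the blocks gives a Jordan form
J =
  [2, 0, 0, 0, 0]
  [0, 2, 0, 0, 0]
  [0, 0, 4, 1, 0]
  [0, 0, 0, 4, 1]
  [0, 0, 0, 0, 4]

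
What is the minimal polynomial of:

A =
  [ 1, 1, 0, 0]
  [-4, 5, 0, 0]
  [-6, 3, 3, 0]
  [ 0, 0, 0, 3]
x^2 - 6*x + 9

The characteristic polynomial is χ_A(x) = (x - 3)^4, so the eigenvalues are known. The minimal polynomial is
  m_A(x) = Π_λ (x − λ)^{k_λ}
where k_λ is the size of the *largest* Jordan block for λ (equivalently, the smallest k with (A − λI)^k v = 0 for every generalised eigenvector v of λ).

  λ = 3: largest Jordan block has size 2, contributing (x − 3)^2

So m_A(x) = (x - 3)^2 = x^2 - 6*x + 9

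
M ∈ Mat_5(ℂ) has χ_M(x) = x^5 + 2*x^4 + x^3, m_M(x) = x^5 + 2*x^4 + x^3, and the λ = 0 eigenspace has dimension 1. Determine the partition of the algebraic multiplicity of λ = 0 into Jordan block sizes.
Block sizes for λ = 0: [3]

Step 1 — from the characteristic polynomial, algebraic multiplicity of λ = 0 is 3. From dim ker(M − (0)·I) = 1, there are exactly 1 Jordan blocks for λ = 0.
Step 2 — from the minimal polynomial, the factor (x − 0)^3 tells us the largest block for λ = 0 has size 3.
Step 3 — with total size 3, 1 blocks, and largest block 3, the block sizes (in nonincreasing order) are [3].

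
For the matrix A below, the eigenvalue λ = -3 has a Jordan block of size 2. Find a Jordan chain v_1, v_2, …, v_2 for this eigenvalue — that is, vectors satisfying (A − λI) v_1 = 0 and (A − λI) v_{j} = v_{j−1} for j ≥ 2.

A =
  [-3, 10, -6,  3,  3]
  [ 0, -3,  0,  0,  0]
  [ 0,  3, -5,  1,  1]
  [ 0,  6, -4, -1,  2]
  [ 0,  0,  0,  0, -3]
A Jordan chain for λ = -3 of length 2:
v_1 = (10, 0, 3, 6, 0)ᵀ
v_2 = (0, 1, 0, 0, 0)ᵀ

Let N = A − (-3)·I. We want v_2 with N^2 v_2 = 0 but N^1 v_2 ≠ 0; then v_{j-1} := N · v_j for j = 2, …, 2.

Pick v_2 = (0, 1, 0, 0, 0)ᵀ.
Then v_1 = N · v_2 = (10, 0, 3, 6, 0)ᵀ.

Sanity check: (A − (-3)·I) v_1 = (0, 0, 0, 0, 0)ᵀ = 0. ✓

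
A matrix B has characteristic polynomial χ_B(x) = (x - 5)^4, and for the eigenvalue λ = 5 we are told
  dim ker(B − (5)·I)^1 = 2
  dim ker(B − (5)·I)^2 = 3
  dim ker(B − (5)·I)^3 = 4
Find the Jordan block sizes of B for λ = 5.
Block sizes for λ = 5: [3, 1]

From the dimensions of kernels of powers, the number of Jordan blocks of size at least j is d_j − d_{j−1} where d_j = dim ker(N^j) (with d_0 = 0). Computing the differences gives [2, 1, 1].
The number of blocks of size exactly k is (#blocks of size ≥ k) − (#blocks of size ≥ k + 1), so the partition is: 1 block(s) of size 1, 1 block(s) of size 3.
In nonincreasing order the block sizes are [3, 1].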